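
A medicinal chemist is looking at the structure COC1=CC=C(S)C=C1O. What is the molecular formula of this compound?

Walk through each heavy atom and fill implicit hydrogens from standard valence (C 4, N 3, O 2, S 2, halogen 1):
  atom 1: C, bond orders sum to 1 (valence 4) → 3 H
  atom 2: O, bond orders sum to 2 (valence 2) → 0 H
  atom 3: C, bond orders sum to 4 (valence 4) → 0 H
  atom 4: C, bond orders sum to 3 (valence 4) → 1 H
  atom 5: C, bond orders sum to 3 (valence 4) → 1 H
  atom 6: C, bond orders sum to 4 (valence 4) → 0 H
  atom 7: S, bond orders sum to 1 (valence 2) → 1 H
  atom 8: C, bond orders sum to 3 (valence 4) → 1 H
  atom 9: C, bond orders sum to 4 (valence 4) → 0 H
  atom 10: O, bond orders sum to 1 (valence 2) → 1 H
Totals → C:7, H:8, O:2, S:1.
In Hill order: C7H8O2S.

C7H8O2S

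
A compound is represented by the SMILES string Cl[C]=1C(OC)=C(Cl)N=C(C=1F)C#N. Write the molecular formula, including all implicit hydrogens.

C7H3Cl2FN2O

Walk through each heavy atom and fill implicit hydrogens from standard valence (C 4, N 3, O 2, S 2, halogen 1):
  atom 1: Cl (halogen, monovalent) → 0 H
  atom 2: C with explicit H count 0
  atom 3: C, bond orders sum to 4 (valence 4) → 0 H
  atom 4: O, bond orders sum to 2 (valence 2) → 0 H
  atom 5: C, bond orders sum to 1 (valence 4) → 3 H
  atom 6: C, bond orders sum to 4 (valence 4) → 0 H
  atom 7: Cl (halogen, monovalent) → 0 H
  atom 8: N, bond orders sum to 3 (valence 3) → 0 H
  atom 9: C, bond orders sum to 4 (valence 4) → 0 H
  atom 10: C, bond orders sum to 4 (valence 4) → 0 H
  atom 11: F (halogen, monovalent) → 0 H
  atom 12: C, bond orders sum to 4 (valence 4) → 0 H
  atom 13: N, bond orders sum to 3 (valence 3) → 0 H
Totals → C:7, H:3, Cl:2, F:1, N:2, O:1.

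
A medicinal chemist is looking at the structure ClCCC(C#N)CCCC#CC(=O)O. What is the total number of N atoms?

Scan the SMILES for N atoms (remember two-letter symbols like Cl and Br are single atoms).
Nitrogen count: 1.

1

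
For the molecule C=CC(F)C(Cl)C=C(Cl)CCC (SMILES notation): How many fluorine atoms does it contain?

1

Scan the SMILES for F atoms (remember two-letter symbols like Cl and Br are single atoms).
Fluorine count: 1.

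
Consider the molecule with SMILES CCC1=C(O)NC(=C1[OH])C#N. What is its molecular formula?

Walk through each heavy atom and fill implicit hydrogens from standard valence (C 4, N 3, O 2, S 2, halogen 1):
  atom 1: C, bond orders sum to 1 (valence 4) → 3 H
  atom 2: C, bond orders sum to 2 (valence 4) → 2 H
  atom 3: C, bond orders sum to 4 (valence 4) → 0 H
  atom 4: C, bond orders sum to 4 (valence 4) → 0 H
  atom 5: O, bond orders sum to 1 (valence 2) → 1 H
  atom 6: N, bond orders sum to 2 (valence 3) → 1 H
  atom 7: C, bond orders sum to 4 (valence 4) → 0 H
  atom 8: C, bond orders sum to 4 (valence 4) → 0 H
  atom 9: O with explicit H count 1
  atom 10: C, bond orders sum to 4 (valence 4) → 0 H
  atom 11: N, bond orders sum to 3 (valence 3) → 0 H
Totals → C:7, H:8, N:2, O:2.

C7H8N2O2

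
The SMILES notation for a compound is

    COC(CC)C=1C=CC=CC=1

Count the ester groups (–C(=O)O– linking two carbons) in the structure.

0

Scan the SMILES for the ester motif — none present.
Groups that are present: 1 ether.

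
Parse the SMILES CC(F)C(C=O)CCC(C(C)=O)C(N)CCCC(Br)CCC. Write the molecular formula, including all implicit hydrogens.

C17H31BrFNO2

Walk through each heavy atom and fill implicit hydrogens from standard valence (C 4, N 3, O 2, S 2, halogen 1):
  atom 1: C, bond orders sum to 1 (valence 4) → 3 H
  atom 2: C, bond orders sum to 3 (valence 4) → 1 H
  atom 3: F (halogen, monovalent) → 0 H
  atom 4: C, bond orders sum to 3 (valence 4) → 1 H
  atom 5: C, bond orders sum to 3 (valence 4) → 1 H
  atom 6: O, bond orders sum to 2 (valence 2) → 0 H
  atom 7: C, bond orders sum to 2 (valence 4) → 2 H
  atom 8: C, bond orders sum to 2 (valence 4) → 2 H
  atom 9: C, bond orders sum to 3 (valence 4) → 1 H
  atom 10: C, bond orders sum to 4 (valence 4) → 0 H
  atom 11: C, bond orders sum to 1 (valence 4) → 3 H
  atom 12: O, bond orders sum to 2 (valence 2) → 0 H
  atom 13: C, bond orders sum to 3 (valence 4) → 1 H
  atom 14: N, bond orders sum to 1 (valence 3) → 2 H
  atom 15: C, bond orders sum to 2 (valence 4) → 2 H
  atom 16: C, bond orders sum to 2 (valence 4) → 2 H
  atom 17: C, bond orders sum to 2 (valence 4) → 2 H
  atom 18: C, bond orders sum to 3 (valence 4) → 1 H
  atom 19: Br (halogen, monovalent) → 0 H
  atom 20: C, bond orders sum to 2 (valence 4) → 2 H
  atom 21: C, bond orders sum to 2 (valence 4) → 2 H
  atom 22: C, bond orders sum to 1 (valence 4) → 3 H
Totals → C:17, H:31, Br:1, F:1, N:1, O:2.
In Hill order: C17H31BrFNO2.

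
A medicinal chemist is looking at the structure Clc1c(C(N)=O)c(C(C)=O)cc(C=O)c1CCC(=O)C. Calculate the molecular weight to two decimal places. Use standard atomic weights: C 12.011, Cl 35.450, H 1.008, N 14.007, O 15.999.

First, the molecular formula is C14H14ClNO4 (counting implicit H from valence).
  C: 14 × 12.011 = 168.154
  Cl: 1 × 35.450 = 35.450
  H: 14 × 1.008 = 14.112
  N: 1 × 14.007 = 14.007
  O: 4 × 15.999 = 63.996
Sum: 14×12.011 + 1×35.450 + 14×1.008 + 1×14.007 + 4×15.999 = 295.719 → 295.72 g/mol.

295.72 g/mol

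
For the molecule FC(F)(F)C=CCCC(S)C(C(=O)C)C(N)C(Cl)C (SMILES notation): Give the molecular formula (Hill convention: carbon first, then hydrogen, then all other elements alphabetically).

Walk through each heavy atom and fill implicit hydrogens from standard valence (C 4, N 3, O 2, S 2, halogen 1):
  atom 1: F (halogen, monovalent) → 0 H
  atom 2: C, bond orders sum to 4 (valence 4) → 0 H
  atom 3: F (halogen, monovalent) → 0 H
  atom 4: F (halogen, monovalent) → 0 H
  atom 5: C, bond orders sum to 3 (valence 4) → 1 H
  atom 6: C, bond orders sum to 3 (valence 4) → 1 H
  atom 7: C, bond orders sum to 2 (valence 4) → 2 H
  atom 8: C, bond orders sum to 2 (valence 4) → 2 H
  atom 9: C, bond orders sum to 3 (valence 4) → 1 H
  atom 10: S, bond orders sum to 1 (valence 2) → 1 H
  atom 11: C, bond orders sum to 3 (valence 4) → 1 H
  atom 12: C, bond orders sum to 4 (valence 4) → 0 H
  atom 13: O, bond orders sum to 2 (valence 2) → 0 H
  atom 14: C, bond orders sum to 1 (valence 4) → 3 H
  atom 15: C, bond orders sum to 3 (valence 4) → 1 H
  atom 16: N, bond orders sum to 1 (valence 3) → 2 H
  atom 17: C, bond orders sum to 3 (valence 4) → 1 H
  atom 18: Cl (halogen, monovalent) → 0 H
  atom 19: C, bond orders sum to 1 (valence 4) → 3 H
Totals → C:12, H:19, Cl:1, F:3, N:1, O:1, S:1.

C12H19ClF3NOS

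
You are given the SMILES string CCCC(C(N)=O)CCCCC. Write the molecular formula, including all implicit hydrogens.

Walk through each heavy atom and fill implicit hydrogens from standard valence (C 4, N 3, O 2, S 2, halogen 1):
  atom 1: C, bond orders sum to 1 (valence 4) → 3 H
  atom 2: C, bond orders sum to 2 (valence 4) → 2 H
  atom 3: C, bond orders sum to 2 (valence 4) → 2 H
  atom 4: C, bond orders sum to 3 (valence 4) → 1 H
  atom 5: C, bond orders sum to 4 (valence 4) → 0 H
  atom 6: N, bond orders sum to 1 (valence 3) → 2 H
  atom 7: O, bond orders sum to 2 (valence 2) → 0 H
  atom 8: C, bond orders sum to 2 (valence 4) → 2 H
  atom 9: C, bond orders sum to 2 (valence 4) → 2 H
  atom 10: C, bond orders sum to 2 (valence 4) → 2 H
  atom 11: C, bond orders sum to 2 (valence 4) → 2 H
  atom 12: C, bond orders sum to 1 (valence 4) → 3 H
Totals → C:10, H:21, N:1, O:1.

C10H21NO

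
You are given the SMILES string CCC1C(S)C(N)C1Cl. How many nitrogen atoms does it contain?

Scan the SMILES for N atoms (remember two-letter symbols like Cl and Br are single atoms).
Nitrogen count: 1.

1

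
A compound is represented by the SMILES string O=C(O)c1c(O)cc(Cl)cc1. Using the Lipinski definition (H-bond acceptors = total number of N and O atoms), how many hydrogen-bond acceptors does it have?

3

N atoms: 0; O atoms: 3.
Lipinski HBA = 0 + 3 = 3.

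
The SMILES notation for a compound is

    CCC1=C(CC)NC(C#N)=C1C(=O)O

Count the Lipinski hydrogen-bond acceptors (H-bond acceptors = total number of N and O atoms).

4

N atoms: 2; O atoms: 2.
Lipinski HBA = 2 + 2 = 4.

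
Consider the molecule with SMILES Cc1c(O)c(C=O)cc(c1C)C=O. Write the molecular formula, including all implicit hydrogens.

C10H10O3

Walk through each heavy atom and fill implicit hydrogens from standard valence (C 4, N 3, O 2, S 2, halogen 1); for lowercase aromatic atoms, an aromatic c carries 1 H when it has two neighbours and 0 H with three, and aromatic n carries 0 H:
  atom 1: C, bond orders sum to 1 (valence 4) → 3 H
  atom 2: aromatic c, 3 neighbours → 0 H
  atom 3: aromatic c, 3 neighbours → 0 H
  atom 4: O, bond orders sum to 1 (valence 2) → 1 H
  atom 5: aromatic c, 3 neighbours → 0 H
  atom 6: C, bond orders sum to 3 (valence 4) → 1 H
  atom 7: O, bond orders sum to 2 (valence 2) → 0 H
  atom 8: aromatic c, 2 neighbours → 1 H
  atom 9: aromatic c, 3 neighbours → 0 H
  atom 10: aromatic c, 3 neighbours → 0 H
  atom 11: C, bond orders sum to 1 (valence 4) → 3 H
  atom 12: C, bond orders sum to 3 (valence 4) → 1 H
  atom 13: O, bond orders sum to 2 (valence 2) → 0 H
Totals → C:10, H:10, O:3.
In Hill order: C10H10O3.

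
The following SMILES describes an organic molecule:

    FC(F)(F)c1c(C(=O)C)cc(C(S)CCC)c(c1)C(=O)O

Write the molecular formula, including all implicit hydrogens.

C14H15F3O3S

Walk through each heavy atom and fill implicit hydrogens from standard valence (C 4, N 3, O 2, S 2, halogen 1); for lowercase aromatic atoms, an aromatic c carries 1 H when it has two neighbours and 0 H with three, and aromatic n carries 0 H:
  atom 1: F (halogen, monovalent) → 0 H
  atom 2: C, bond orders sum to 4 (valence 4) → 0 H
  atom 3: F (halogen, monovalent) → 0 H
  atom 4: F (halogen, monovalent) → 0 H
  atom 5: aromatic c, 3 neighbours → 0 H
  atom 6: aromatic c, 3 neighbours → 0 H
  atom 7: C, bond orders sum to 4 (valence 4) → 0 H
  atom 8: O, bond orders sum to 2 (valence 2) → 0 H
  atom 9: C, bond orders sum to 1 (valence 4) → 3 H
  atom 10: aromatic c, 2 neighbours → 1 H
  atom 11: aromatic c, 3 neighbours → 0 H
  atom 12: C, bond orders sum to 3 (valence 4) → 1 H
  atom 13: S, bond orders sum to 1 (valence 2) → 1 H
  atom 14: C, bond orders sum to 2 (valence 4) → 2 H
  atom 15: C, bond orders sum to 2 (valence 4) → 2 H
  atom 16: C, bond orders sum to 1 (valence 4) → 3 H
  atom 17: aromatic c, 3 neighbours → 0 H
  atom 18: aromatic c, 2 neighbours → 1 H
  atom 19: C, bond orders sum to 4 (valence 4) → 0 H
  atom 20: O, bond orders sum to 2 (valence 2) → 0 H
  atom 21: O, bond orders sum to 1 (valence 2) → 1 H
Totals → C:14, H:15, F:3, O:3, S:1.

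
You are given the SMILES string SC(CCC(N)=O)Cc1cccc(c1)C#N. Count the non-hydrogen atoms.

Every atom symbol written in the SMILES (organic subset) is one heavy atom; implicit H are not written.
Heavy atoms by element → C:12, N:2, O:1, S:1.
Total: 16.

16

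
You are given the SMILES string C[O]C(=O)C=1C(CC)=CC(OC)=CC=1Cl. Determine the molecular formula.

Walk through each heavy atom and fill implicit hydrogens from standard valence (C 4, N 3, O 2, S 2, halogen 1):
  atom 1: C, bond orders sum to 1 (valence 4) → 3 H
  atom 2: O with explicit H count 0
  atom 3: C, bond orders sum to 4 (valence 4) → 0 H
  atom 4: O, bond orders sum to 2 (valence 2) → 0 H
  atom 5: C, bond orders sum to 4 (valence 4) → 0 H
  atom 6: C, bond orders sum to 4 (valence 4) → 0 H
  atom 7: C, bond orders sum to 2 (valence 4) → 2 H
  atom 8: C, bond orders sum to 1 (valence 4) → 3 H
  atom 9: C, bond orders sum to 3 (valence 4) → 1 H
  atom 10: C, bond orders sum to 4 (valence 4) → 0 H
  atom 11: O, bond orders sum to 2 (valence 2) → 0 H
  atom 12: C, bond orders sum to 1 (valence 4) → 3 H
  atom 13: C, bond orders sum to 3 (valence 4) → 1 H
  atom 14: C, bond orders sum to 4 (valence 4) → 0 H
  atom 15: Cl (halogen, monovalent) → 0 H
Totals → C:11, H:13, Cl:1, O:3.

C11H13ClO3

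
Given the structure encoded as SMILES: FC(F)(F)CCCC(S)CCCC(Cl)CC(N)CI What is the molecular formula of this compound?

C12H22ClF3INS

Walk through each heavy atom and fill implicit hydrogens from standard valence (C 4, N 3, O 2, S 2, halogen 1):
  atom 1: F (halogen, monovalent) → 0 H
  atom 2: C, bond orders sum to 4 (valence 4) → 0 H
  atom 3: F (halogen, monovalent) → 0 H
  atom 4: F (halogen, monovalent) → 0 H
  atom 5: C, bond orders sum to 2 (valence 4) → 2 H
  atom 6: C, bond orders sum to 2 (valence 4) → 2 H
  atom 7: C, bond orders sum to 2 (valence 4) → 2 H
  atom 8: C, bond orders sum to 3 (valence 4) → 1 H
  atom 9: S, bond orders sum to 1 (valence 2) → 1 H
  atom 10: C, bond orders sum to 2 (valence 4) → 2 H
  atom 11: C, bond orders sum to 2 (valence 4) → 2 H
  atom 12: C, bond orders sum to 2 (valence 4) → 2 H
  atom 13: C, bond orders sum to 3 (valence 4) → 1 H
  atom 14: Cl (halogen, monovalent) → 0 H
  atom 15: C, bond orders sum to 2 (valence 4) → 2 H
  atom 16: C, bond orders sum to 3 (valence 4) → 1 H
  atom 17: N, bond orders sum to 1 (valence 3) → 2 H
  atom 18: C, bond orders sum to 2 (valence 4) → 2 H
  atom 19: I (halogen, monovalent) → 0 H
Totals → C:12, H:22, Cl:1, F:3, I:1, N:1, S:1.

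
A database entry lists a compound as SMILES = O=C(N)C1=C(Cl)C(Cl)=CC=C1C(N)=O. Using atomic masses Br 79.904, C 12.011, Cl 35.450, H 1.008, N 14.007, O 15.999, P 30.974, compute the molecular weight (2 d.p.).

233.05 g/mol

First, the molecular formula is C8H6Cl2N2O2 (counting implicit H from valence).
  C: 8 × 12.011 = 96.088
  Cl: 2 × 35.450 = 70.900
  H: 6 × 1.008 = 6.048
  N: 2 × 14.007 = 28.014
  O: 2 × 15.999 = 31.998
Sum: 8×12.011 + 2×35.450 + 6×1.008 + 2×14.007 + 2×15.999 = 233.048 → 233.05 g/mol.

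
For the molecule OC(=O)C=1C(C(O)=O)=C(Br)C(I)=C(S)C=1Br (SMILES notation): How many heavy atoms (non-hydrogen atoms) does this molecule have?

16

Every atom symbol written in the SMILES (organic subset) is one heavy atom; implicit H are not written.
Heavy atoms by element → Br:2, C:8, I:1, O:4, S:1.
Total: 16.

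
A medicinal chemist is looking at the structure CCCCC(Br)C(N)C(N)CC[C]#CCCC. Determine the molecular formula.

Walk through each heavy atom and fill implicit hydrogens from standard valence (C 4, N 3, O 2, S 2, halogen 1):
  atom 1: C, bond orders sum to 1 (valence 4) → 3 H
  atom 2: C, bond orders sum to 2 (valence 4) → 2 H
  atom 3: C, bond orders sum to 2 (valence 4) → 2 H
  atom 4: C, bond orders sum to 2 (valence 4) → 2 H
  atom 5: C, bond orders sum to 3 (valence 4) → 1 H
  atom 6: Br (halogen, monovalent) → 0 H
  atom 7: C, bond orders sum to 3 (valence 4) → 1 H
  atom 8: N, bond orders sum to 1 (valence 3) → 2 H
  atom 9: C, bond orders sum to 3 (valence 4) → 1 H
  atom 10: N, bond orders sum to 1 (valence 3) → 2 H
  atom 11: C, bond orders sum to 2 (valence 4) → 2 H
  atom 12: C, bond orders sum to 2 (valence 4) → 2 H
  atom 13: C with explicit H count 0
  atom 14: C, bond orders sum to 4 (valence 4) → 0 H
  atom 15: C, bond orders sum to 2 (valence 4) → 2 H
  atom 16: C, bond orders sum to 2 (valence 4) → 2 H
  atom 17: C, bond orders sum to 1 (valence 4) → 3 H
Totals → C:14, H:27, Br:1, N:2.

C14H27BrN2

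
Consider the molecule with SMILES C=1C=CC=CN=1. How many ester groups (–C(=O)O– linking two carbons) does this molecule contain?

0

Scan the SMILES for the ester motif — none present.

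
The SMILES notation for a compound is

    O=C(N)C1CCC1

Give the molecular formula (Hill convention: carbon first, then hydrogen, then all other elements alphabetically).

C5H9NO

Walk through each heavy atom and fill implicit hydrogens from standard valence (C 4, N 3, O 2, S 2, halogen 1):
  atom 1: O, bond orders sum to 2 (valence 2) → 0 H
  atom 2: C, bond orders sum to 4 (valence 4) → 0 H
  atom 3: N, bond orders sum to 1 (valence 3) → 2 H
  atom 4: C, bond orders sum to 3 (valence 4) → 1 H
  atom 5: C, bond orders sum to 2 (valence 4) → 2 H
  atom 6: C, bond orders sum to 2 (valence 4) → 2 H
  atom 7: C, bond orders sum to 2 (valence 4) → 2 H
Totals → C:5, H:9, N:1, O:1.
In Hill order: C5H9NO.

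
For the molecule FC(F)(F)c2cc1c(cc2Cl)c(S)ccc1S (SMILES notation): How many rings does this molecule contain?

2

In SMILES, each pair of matching ring-closure digits denotes one ring-closing bond; the number of such bonds equals the number of independent rings.
Ring-closure bonds here: 2.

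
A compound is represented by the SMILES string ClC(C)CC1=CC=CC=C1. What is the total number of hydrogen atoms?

11

Walk through each heavy atom and fill implicit hydrogens from standard valence (C 4, N 3, O 2, S 2, halogen 1):
  atom 1: Cl (halogen, monovalent) → 0 H
  atom 2: C, bond orders sum to 3 (valence 4) → 1 H
  atom 3: C, bond orders sum to 1 (valence 4) → 3 H
  atom 4: C, bond orders sum to 2 (valence 4) → 2 H
  atom 5: C, bond orders sum to 4 (valence 4) → 0 H
  atom 6: C, bond orders sum to 3 (valence 4) → 1 H
  atom 7: C, bond orders sum to 3 (valence 4) → 1 H
  atom 8: C, bond orders sum to 3 (valence 4) → 1 H
  atom 9: C, bond orders sum to 3 (valence 4) → 1 H
  atom 10: C, bond orders sum to 3 (valence 4) → 1 H
Total hydrogens: 11.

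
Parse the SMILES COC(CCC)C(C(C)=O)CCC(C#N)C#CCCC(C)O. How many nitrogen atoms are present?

Scan the SMILES for N atoms (remember two-letter symbols like Cl and Br are single atoms).
Nitrogen count: 1.

1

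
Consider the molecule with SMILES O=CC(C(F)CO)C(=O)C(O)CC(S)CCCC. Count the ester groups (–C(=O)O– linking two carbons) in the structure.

Scan the SMILES for the ester motif — none present.
Groups that are present: 1 aldehyde, 2 hydroxyl, 1 ketone, 1 thiol.

0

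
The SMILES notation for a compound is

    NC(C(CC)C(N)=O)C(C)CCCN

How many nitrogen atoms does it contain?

3

Scan the SMILES for N atoms (remember two-letter symbols like Cl and Br are single atoms).
Nitrogen count: 3.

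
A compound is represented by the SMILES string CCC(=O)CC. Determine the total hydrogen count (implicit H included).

10

Walk through each heavy atom and fill implicit hydrogens from standard valence (C 4, N 3, O 2, S 2, halogen 1):
  atom 1: C, bond orders sum to 1 (valence 4) → 3 H
  atom 2: C, bond orders sum to 2 (valence 4) → 2 H
  atom 3: C, bond orders sum to 4 (valence 4) → 0 H
  atom 4: O, bond orders sum to 2 (valence 2) → 0 H
  atom 5: C, bond orders sum to 2 (valence 4) → 2 H
  atom 6: C, bond orders sum to 1 (valence 4) → 3 H
Total hydrogens: 10.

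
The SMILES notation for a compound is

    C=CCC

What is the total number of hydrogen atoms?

Walk through each heavy atom and fill implicit hydrogens from standard valence (C 4, N 3, O 2, S 2, halogen 1):
  atom 1: C, bond orders sum to 2 (valence 4) → 2 H
  atom 2: C, bond orders sum to 3 (valence 4) → 1 H
  atom 3: C, bond orders sum to 2 (valence 4) → 2 H
  atom 4: C, bond orders sum to 1 (valence 4) → 3 H
Total hydrogens: 8.

8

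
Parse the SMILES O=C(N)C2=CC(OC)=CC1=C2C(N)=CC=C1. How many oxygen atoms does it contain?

2

Scan the SMILES for O atoms (remember two-letter symbols like Cl and Br are single atoms).
Oxygen count: 2.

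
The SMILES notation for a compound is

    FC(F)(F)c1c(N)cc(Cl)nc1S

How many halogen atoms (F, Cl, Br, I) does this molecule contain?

Halogen atoms appear at heavy-atom positions 1, 3, 4, 10 (1×Cl, 3×F).
Other groups present: 1 primary amine, 1 thiol.
Halogen count: 4.

4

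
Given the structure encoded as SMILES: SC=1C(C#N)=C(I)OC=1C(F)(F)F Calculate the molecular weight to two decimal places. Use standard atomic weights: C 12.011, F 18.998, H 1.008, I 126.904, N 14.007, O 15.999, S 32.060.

First, the molecular formula is C6HF3INOS (counting implicit H from valence).
  C: 6 × 12.011 = 72.066
  F: 3 × 18.998 = 56.994
  H: 1 × 1.008 = 1.008
  I: 1 × 126.904 = 126.904
  N: 1 × 14.007 = 14.007
  O: 1 × 15.999 = 15.999
  S: 1 × 32.060 = 32.060
Sum: 6×12.011 + 3×18.998 + 1×1.008 + 1×126.904 + 1×14.007 + 1×15.999 + 1×32.060 = 319.038 → 319.04 g/mol.

319.04 g/mol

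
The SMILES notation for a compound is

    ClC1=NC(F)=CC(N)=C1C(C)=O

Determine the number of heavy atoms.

Every atom symbol written in the SMILES (organic subset) is one heavy atom; implicit H are not written.
Heavy atoms by element → C:7, Cl:1, F:1, N:2, O:1.
Total: 12.

12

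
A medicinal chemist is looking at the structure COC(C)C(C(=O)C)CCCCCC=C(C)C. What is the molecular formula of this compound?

C15H28O2

Walk through each heavy atom and fill implicit hydrogens from standard valence (C 4, N 3, O 2, S 2, halogen 1):
  atom 1: C, bond orders sum to 1 (valence 4) → 3 H
  atom 2: O, bond orders sum to 2 (valence 2) → 0 H
  atom 3: C, bond orders sum to 3 (valence 4) → 1 H
  atom 4: C, bond orders sum to 1 (valence 4) → 3 H
  atom 5: C, bond orders sum to 3 (valence 4) → 1 H
  atom 6: C, bond orders sum to 4 (valence 4) → 0 H
  atom 7: O, bond orders sum to 2 (valence 2) → 0 H
  atom 8: C, bond orders sum to 1 (valence 4) → 3 H
  atom 9: C, bond orders sum to 2 (valence 4) → 2 H
  atom 10: C, bond orders sum to 2 (valence 4) → 2 H
  atom 11: C, bond orders sum to 2 (valence 4) → 2 H
  atom 12: C, bond orders sum to 2 (valence 4) → 2 H
  atom 13: C, bond orders sum to 2 (valence 4) → 2 H
  atom 14: C, bond orders sum to 3 (valence 4) → 1 H
  atom 15: C, bond orders sum to 4 (valence 4) → 0 H
  atom 16: C, bond orders sum to 1 (valence 4) → 3 H
  atom 17: C, bond orders sum to 1 (valence 4) → 3 H
Totals → C:15, H:28, O:2.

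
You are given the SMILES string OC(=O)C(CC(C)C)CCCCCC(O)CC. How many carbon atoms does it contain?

14

Count every carbon token in the SMILES (each C, including those in ring-closure positions and inside branches).
Carbon count: 14.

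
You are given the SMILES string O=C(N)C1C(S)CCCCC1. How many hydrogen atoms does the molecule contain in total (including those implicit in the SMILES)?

15

Walk through each heavy atom and fill implicit hydrogens from standard valence (C 4, N 3, O 2, S 2, halogen 1):
  atom 1: O, bond orders sum to 2 (valence 2) → 0 H
  atom 2: C, bond orders sum to 4 (valence 4) → 0 H
  atom 3: N, bond orders sum to 1 (valence 3) → 2 H
  atom 4: C, bond orders sum to 3 (valence 4) → 1 H
  atom 5: C, bond orders sum to 3 (valence 4) → 1 H
  atom 6: S, bond orders sum to 1 (valence 2) → 1 H
  atom 7: C, bond orders sum to 2 (valence 4) → 2 H
  atom 8: C, bond orders sum to 2 (valence 4) → 2 H
  atom 9: C, bond orders sum to 2 (valence 4) → 2 H
  atom 10: C, bond orders sum to 2 (valence 4) → 2 H
  atom 11: C, bond orders sum to 2 (valence 4) → 2 H
Total hydrogens: 15.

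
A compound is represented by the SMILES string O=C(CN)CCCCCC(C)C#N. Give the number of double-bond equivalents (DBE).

Degree of unsaturation = (number of rings) + (number of π bonds).
Ring closures in the SMILES: 0.
π bonds: 1 double bond (each 1 DoU), 1 triple bond (each 2 DoU) → 3 DoU from unsaturation.
Total DoU = 0 + 3 = 3.

3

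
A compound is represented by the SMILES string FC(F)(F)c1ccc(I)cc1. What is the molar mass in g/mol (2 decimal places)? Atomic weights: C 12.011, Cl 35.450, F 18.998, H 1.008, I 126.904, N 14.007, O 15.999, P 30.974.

272.01 g/mol

First, the molecular formula is C7H4F3I (counting implicit H from valence).
  C: 7 × 12.011 = 84.077
  F: 3 × 18.998 = 56.994
  H: 4 × 1.008 = 4.032
  I: 1 × 126.904 = 126.904
Sum: 7×12.011 + 3×18.998 + 4×1.008 + 1×126.904 = 272.007 → 272.01 g/mol.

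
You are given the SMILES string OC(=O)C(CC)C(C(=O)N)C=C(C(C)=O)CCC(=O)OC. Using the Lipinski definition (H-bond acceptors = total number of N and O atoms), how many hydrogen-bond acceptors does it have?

7

N atoms: 1; O atoms: 6.
Lipinski HBA = 1 + 6 = 7.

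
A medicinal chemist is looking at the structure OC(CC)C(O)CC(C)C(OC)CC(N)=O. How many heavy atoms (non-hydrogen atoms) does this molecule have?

16

Every atom symbol written in the SMILES (organic subset) is one heavy atom; implicit H are not written.
Heavy atoms by element → C:11, N:1, O:4.
Total: 16.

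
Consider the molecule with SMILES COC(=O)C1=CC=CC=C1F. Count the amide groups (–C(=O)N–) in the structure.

0

Scan the SMILES for the amide motif — none present.
Groups that are present: 1 ester.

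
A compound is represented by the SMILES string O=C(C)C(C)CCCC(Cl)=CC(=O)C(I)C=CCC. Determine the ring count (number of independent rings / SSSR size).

In SMILES, each pair of matching ring-closure digits denotes one ring-closing bond; the number of such bonds equals the number of independent rings.
Ring-closure bonds here: 0.

0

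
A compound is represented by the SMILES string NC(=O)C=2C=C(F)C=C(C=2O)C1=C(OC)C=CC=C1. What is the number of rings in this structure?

In SMILES, each pair of matching ring-closure digits denotes one ring-closing bond; the number of such bonds equals the number of independent rings.
Ring-closure bonds here: 2.

2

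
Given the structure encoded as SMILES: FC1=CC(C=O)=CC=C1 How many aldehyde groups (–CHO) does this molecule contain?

1

The aldehyde motif appears at heavy-atom position 5 in the SMILES.
Aldehyde count: 1.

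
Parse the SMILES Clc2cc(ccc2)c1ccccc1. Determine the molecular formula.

Walk through each heavy atom and fill implicit hydrogens from standard valence (C 4, N 3, O 2, S 2, halogen 1); for lowercase aromatic atoms, an aromatic c carries 1 H when it has two neighbours and 0 H with three, and aromatic n carries 0 H:
  atom 1: Cl (halogen, monovalent) → 0 H
  atom 2: aromatic c, 3 neighbours → 0 H
  atom 3: aromatic c, 2 neighbours → 1 H
  atom 4: aromatic c, 3 neighbours → 0 H
  atom 5: aromatic c, 2 neighbours → 1 H
  atom 6: aromatic c, 2 neighbours → 1 H
  atom 7: aromatic c, 2 neighbours → 1 H
  atom 8: aromatic c, 3 neighbours → 0 H
  atom 9: aromatic c, 2 neighbours → 1 H
  atom 10: aromatic c, 2 neighbours → 1 H
  atom 11: aromatic c, 2 neighbours → 1 H
  atom 12: aromatic c, 2 neighbours → 1 H
  atom 13: aromatic c, 2 neighbours → 1 H
Totals → C:12, H:9, Cl:1.

C12H9Cl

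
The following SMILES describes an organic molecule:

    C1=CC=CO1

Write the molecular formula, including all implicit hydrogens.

C4H4O

Walk through each heavy atom and fill implicit hydrogens from standard valence (C 4, N 3, O 2, S 2, halogen 1):
  atom 1: C, bond orders sum to 3 (valence 4) → 1 H
  atom 2: C, bond orders sum to 3 (valence 4) → 1 H
  atom 3: C, bond orders sum to 3 (valence 4) → 1 H
  atom 4: C, bond orders sum to 3 (valence 4) → 1 H
  atom 5: O, bond orders sum to 2 (valence 2) → 0 H
Totals → C:4, H:4, O:1.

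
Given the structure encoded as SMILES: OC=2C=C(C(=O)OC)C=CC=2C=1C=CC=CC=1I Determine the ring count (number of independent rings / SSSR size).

In SMILES, each pair of matching ring-closure digits denotes one ring-closing bond; the number of such bonds equals the number of independent rings.
Ring-closure bonds here: 2.

2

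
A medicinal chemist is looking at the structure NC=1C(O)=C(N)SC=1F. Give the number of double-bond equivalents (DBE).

Degree of unsaturation = (number of rings) + (number of π bonds).
Ring closures in the SMILES: 1.
π bonds: 2 double bonds (each 1 DoU) → 2 DoU from unsaturation.
Total DoU = 1 + 2 = 3.

3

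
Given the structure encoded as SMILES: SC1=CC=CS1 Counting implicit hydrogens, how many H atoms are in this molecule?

Walk through each heavy atom and fill implicit hydrogens from standard valence (C 4, N 3, O 2, S 2, halogen 1):
  atom 1: S, bond orders sum to 1 (valence 2) → 1 H
  atom 2: C, bond orders sum to 4 (valence 4) → 0 H
  atom 3: C, bond orders sum to 3 (valence 4) → 1 H
  atom 4: C, bond orders sum to 3 (valence 4) → 1 H
  atom 5: C, bond orders sum to 3 (valence 4) → 1 H
  atom 6: S, bond orders sum to 2 (valence 2) → 0 H
Total hydrogens: 4.

4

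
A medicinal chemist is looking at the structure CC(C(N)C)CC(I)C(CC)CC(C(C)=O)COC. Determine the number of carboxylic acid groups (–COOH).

0

Scan the SMILES for the carboxylic acid motif — none present.
Groups that are present: 1 ether, 1 ketone, 1 primary amine.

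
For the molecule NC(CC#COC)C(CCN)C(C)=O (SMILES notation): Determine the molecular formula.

C10H18N2O2

Walk through each heavy atom and fill implicit hydrogens from standard valence (C 4, N 3, O 2, S 2, halogen 1):
  atom 1: N, bond orders sum to 1 (valence 3) → 2 H
  atom 2: C, bond orders sum to 3 (valence 4) → 1 H
  atom 3: C, bond orders sum to 2 (valence 4) → 2 H
  atom 4: C, bond orders sum to 4 (valence 4) → 0 H
  atom 5: C, bond orders sum to 4 (valence 4) → 0 H
  atom 6: O, bond orders sum to 2 (valence 2) → 0 H
  atom 7: C, bond orders sum to 1 (valence 4) → 3 H
  atom 8: C, bond orders sum to 3 (valence 4) → 1 H
  atom 9: C, bond orders sum to 2 (valence 4) → 2 H
  atom 10: C, bond orders sum to 2 (valence 4) → 2 H
  atom 11: N, bond orders sum to 1 (valence 3) → 2 H
  atom 12: C, bond orders sum to 4 (valence 4) → 0 H
  atom 13: C, bond orders sum to 1 (valence 4) → 3 H
  atom 14: O, bond orders sum to 2 (valence 2) → 0 H
Totals → C:10, H:18, N:2, O:2.
In Hill order: C10H18N2O2.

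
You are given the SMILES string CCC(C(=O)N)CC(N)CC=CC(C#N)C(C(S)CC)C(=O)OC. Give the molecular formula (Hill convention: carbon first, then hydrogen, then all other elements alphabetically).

Walk through each heavy atom and fill implicit hydrogens from standard valence (C 4, N 3, O 2, S 2, halogen 1):
  atom 1: C, bond orders sum to 1 (valence 4) → 3 H
  atom 2: C, bond orders sum to 2 (valence 4) → 2 H
  atom 3: C, bond orders sum to 3 (valence 4) → 1 H
  atom 4: C, bond orders sum to 4 (valence 4) → 0 H
  atom 5: O, bond orders sum to 2 (valence 2) → 0 H
  atom 6: N, bond orders sum to 1 (valence 3) → 2 H
  atom 7: C, bond orders sum to 2 (valence 4) → 2 H
  atom 8: C, bond orders sum to 3 (valence 4) → 1 H
  atom 9: N, bond orders sum to 1 (valence 3) → 2 H
  atom 10: C, bond orders sum to 2 (valence 4) → 2 H
  atom 11: C, bond orders sum to 3 (valence 4) → 1 H
  atom 12: C, bond orders sum to 3 (valence 4) → 1 H
  atom 13: C, bond orders sum to 3 (valence 4) → 1 H
  atom 14: C, bond orders sum to 4 (valence 4) → 0 H
  atom 15: N, bond orders sum to 3 (valence 3) → 0 H
  atom 16: C, bond orders sum to 3 (valence 4) → 1 H
  atom 17: C, bond orders sum to 3 (valence 4) → 1 H
  atom 18: S, bond orders sum to 1 (valence 2) → 1 H
  atom 19: C, bond orders sum to 2 (valence 4) → 2 H
  atom 20: C, bond orders sum to 1 (valence 4) → 3 H
  atom 21: C, bond orders sum to 4 (valence 4) → 0 H
  atom 22: O, bond orders sum to 2 (valence 2) → 0 H
  atom 23: O, bond orders sum to 2 (valence 2) → 0 H
  atom 24: C, bond orders sum to 1 (valence 4) → 3 H
Totals → C:17, H:29, N:3, O:3, S:1.

C17H29N3O3S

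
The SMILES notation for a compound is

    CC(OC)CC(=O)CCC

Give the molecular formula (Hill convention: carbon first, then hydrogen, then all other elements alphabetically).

C8H16O2

Walk through each heavy atom and fill implicit hydrogens from standard valence (C 4, N 3, O 2, S 2, halogen 1):
  atom 1: C, bond orders sum to 1 (valence 4) → 3 H
  atom 2: C, bond orders sum to 3 (valence 4) → 1 H
  atom 3: O, bond orders sum to 2 (valence 2) → 0 H
  atom 4: C, bond orders sum to 1 (valence 4) → 3 H
  atom 5: C, bond orders sum to 2 (valence 4) → 2 H
  atom 6: C, bond orders sum to 4 (valence 4) → 0 H
  atom 7: O, bond orders sum to 2 (valence 2) → 0 H
  atom 8: C, bond orders sum to 2 (valence 4) → 2 H
  atom 9: C, bond orders sum to 2 (valence 4) → 2 H
  atom 10: C, bond orders sum to 1 (valence 4) → 3 H
Totals → C:8, H:16, O:2.
In Hill order: C8H16O2.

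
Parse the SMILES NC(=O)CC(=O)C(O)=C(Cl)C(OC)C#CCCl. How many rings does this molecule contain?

In SMILES, each pair of matching ring-closure digits denotes one ring-closing bond; the number of such bonds equals the number of independent rings.
Ring-closure bonds here: 0.

0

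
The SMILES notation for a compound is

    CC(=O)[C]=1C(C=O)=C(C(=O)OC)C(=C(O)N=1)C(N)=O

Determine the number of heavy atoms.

Every atom symbol written in the SMILES (organic subset) is one heavy atom; implicit H are not written.
Heavy atoms by element → C:11, N:2, O:6.
Total: 19.

19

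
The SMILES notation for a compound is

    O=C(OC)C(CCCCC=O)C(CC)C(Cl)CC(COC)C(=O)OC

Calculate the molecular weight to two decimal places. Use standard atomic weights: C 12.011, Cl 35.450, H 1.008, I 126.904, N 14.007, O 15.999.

First, the molecular formula is C18H31ClO6 (counting implicit H from valence).
  C: 18 × 12.011 = 216.198
  Cl: 1 × 35.450 = 35.450
  H: 31 × 1.008 = 31.248
  O: 6 × 15.999 = 95.994
Sum: 18×12.011 + 1×35.450 + 31×1.008 + 6×15.999 = 378.890 → 378.89 g/mol.

378.89 g/mol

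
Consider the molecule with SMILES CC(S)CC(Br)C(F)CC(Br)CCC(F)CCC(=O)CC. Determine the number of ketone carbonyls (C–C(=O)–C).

The ketone motif appears at heavy-atom position 18 in the SMILES.
Other groups present: 1 thiol.
Ketone count: 1.

1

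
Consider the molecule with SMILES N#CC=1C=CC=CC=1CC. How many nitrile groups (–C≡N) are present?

The nitrile motif appears at heavy-atom position 2 in the SMILES.
Nitrile count: 1.

1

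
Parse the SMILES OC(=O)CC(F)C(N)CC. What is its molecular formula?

C6H12FNO2

Walk through each heavy atom and fill implicit hydrogens from standard valence (C 4, N 3, O 2, S 2, halogen 1):
  atom 1: O, bond orders sum to 1 (valence 2) → 1 H
  atom 2: C, bond orders sum to 4 (valence 4) → 0 H
  atom 3: O, bond orders sum to 2 (valence 2) → 0 H
  atom 4: C, bond orders sum to 2 (valence 4) → 2 H
  atom 5: C, bond orders sum to 3 (valence 4) → 1 H
  atom 6: F (halogen, monovalent) → 0 H
  atom 7: C, bond orders sum to 3 (valence 4) → 1 H
  atom 8: N, bond orders sum to 1 (valence 3) → 2 H
  atom 9: C, bond orders sum to 2 (valence 4) → 2 H
  atom 10: C, bond orders sum to 1 (valence 4) → 3 H
Totals → C:6, H:12, F:1, N:1, O:2.
In Hill order: C6H12FNO2.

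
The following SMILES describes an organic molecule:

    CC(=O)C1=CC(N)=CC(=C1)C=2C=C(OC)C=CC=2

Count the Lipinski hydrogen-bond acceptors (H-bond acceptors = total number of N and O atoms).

3

N atoms: 1; O atoms: 2.
Lipinski HBA = 1 + 2 = 3.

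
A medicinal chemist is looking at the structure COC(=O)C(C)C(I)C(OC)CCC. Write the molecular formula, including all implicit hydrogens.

Walk through each heavy atom and fill implicit hydrogens from standard valence (C 4, N 3, O 2, S 2, halogen 1):
  atom 1: C, bond orders sum to 1 (valence 4) → 3 H
  atom 2: O, bond orders sum to 2 (valence 2) → 0 H
  atom 3: C, bond orders sum to 4 (valence 4) → 0 H
  atom 4: O, bond orders sum to 2 (valence 2) → 0 H
  atom 5: C, bond orders sum to 3 (valence 4) → 1 H
  atom 6: C, bond orders sum to 1 (valence 4) → 3 H
  atom 7: C, bond orders sum to 3 (valence 4) → 1 H
  atom 8: I (halogen, monovalent) → 0 H
  atom 9: C, bond orders sum to 3 (valence 4) → 1 H
  atom 10: O, bond orders sum to 2 (valence 2) → 0 H
  atom 11: C, bond orders sum to 1 (valence 4) → 3 H
  atom 12: C, bond orders sum to 2 (valence 4) → 2 H
  atom 13: C, bond orders sum to 2 (valence 4) → 2 H
  atom 14: C, bond orders sum to 1 (valence 4) → 3 H
Totals → C:10, H:19, I:1, O:3.
In Hill order: C10H19IO3.

C10H19IO3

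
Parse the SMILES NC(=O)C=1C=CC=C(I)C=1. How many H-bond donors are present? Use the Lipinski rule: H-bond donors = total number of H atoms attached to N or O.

Donors: find every N or O and count the H atoms it carries.
  atom 1 (N): bond orders sum to 1 → 2 H
  atom 3 (O): bond orders sum to 2 → 0 H
Lipinski HBD = 2.

2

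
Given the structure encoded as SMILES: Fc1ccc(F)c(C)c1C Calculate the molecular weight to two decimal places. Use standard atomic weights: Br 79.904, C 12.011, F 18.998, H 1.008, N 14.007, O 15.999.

142.15 g/mol

First, the molecular formula is C8H8F2 (counting implicit H from valence).
  C: 8 × 12.011 = 96.088
  F: 2 × 18.998 = 37.996
  H: 8 × 1.008 = 8.064
Sum: 8×12.011 + 2×18.998 + 8×1.008 = 142.148 → 142.15 g/mol.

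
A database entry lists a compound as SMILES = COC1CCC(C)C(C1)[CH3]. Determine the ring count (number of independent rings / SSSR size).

1

In SMILES, each pair of matching ring-closure digits denotes one ring-closing bond; the number of such bonds equals the number of independent rings.
Ring-closure bonds here: 1.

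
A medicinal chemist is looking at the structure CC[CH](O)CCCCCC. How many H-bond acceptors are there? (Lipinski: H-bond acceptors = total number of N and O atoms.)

N atoms: 0; O atoms: 1.
Lipinski HBA = 0 + 1 = 1.

1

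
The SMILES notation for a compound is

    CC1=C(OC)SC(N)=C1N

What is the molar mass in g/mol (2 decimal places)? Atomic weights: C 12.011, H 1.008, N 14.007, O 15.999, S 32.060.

158.22 g/mol

First, the molecular formula is C6H10N2OS (counting implicit H from valence).
  C: 6 × 12.011 = 72.066
  H: 10 × 1.008 = 10.080
  N: 2 × 14.007 = 28.014
  O: 1 × 15.999 = 15.999
  S: 1 × 32.060 = 32.060
Sum: 6×12.011 + 10×1.008 + 2×14.007 + 1×15.999 + 1×32.060 = 158.219 → 158.22 g/mol.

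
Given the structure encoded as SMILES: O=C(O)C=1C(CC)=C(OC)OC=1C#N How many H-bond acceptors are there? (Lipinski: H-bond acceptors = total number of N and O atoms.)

N atoms: 1; O atoms: 4.
Lipinski HBA = 1 + 4 = 5.

5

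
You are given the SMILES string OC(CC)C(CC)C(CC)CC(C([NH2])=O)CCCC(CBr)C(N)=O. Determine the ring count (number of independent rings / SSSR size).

In SMILES, each pair of matching ring-closure digits denotes one ring-closing bond; the number of such bonds equals the number of independent rings.
Ring-closure bonds here: 0.

0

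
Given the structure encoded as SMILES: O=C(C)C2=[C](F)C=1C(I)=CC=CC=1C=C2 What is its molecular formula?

C12H8FIO

Walk through each heavy atom and fill implicit hydrogens from standard valence (C 4, N 3, O 2, S 2, halogen 1):
  atom 1: O, bond orders sum to 2 (valence 2) → 0 H
  atom 2: C, bond orders sum to 4 (valence 4) → 0 H
  atom 3: C, bond orders sum to 1 (valence 4) → 3 H
  atom 4: C, bond orders sum to 4 (valence 4) → 0 H
  atom 5: C with explicit H count 0
  atom 6: F (halogen, monovalent) → 0 H
  atom 7: C, bond orders sum to 4 (valence 4) → 0 H
  atom 8: C, bond orders sum to 4 (valence 4) → 0 H
  atom 9: I (halogen, monovalent) → 0 H
  atom 10: C, bond orders sum to 3 (valence 4) → 1 H
  atom 11: C, bond orders sum to 3 (valence 4) → 1 H
  atom 12: C, bond orders sum to 3 (valence 4) → 1 H
  atom 13: C, bond orders sum to 4 (valence 4) → 0 H
  atom 14: C, bond orders sum to 3 (valence 4) → 1 H
  atom 15: C, bond orders sum to 3 (valence 4) → 1 H
Totals → C:12, H:8, F:1, I:1, O:1.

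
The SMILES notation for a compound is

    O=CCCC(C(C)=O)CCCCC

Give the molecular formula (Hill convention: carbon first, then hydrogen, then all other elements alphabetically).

Walk through each heavy atom and fill implicit hydrogens from standard valence (C 4, N 3, O 2, S 2, halogen 1):
  atom 1: O, bond orders sum to 2 (valence 2) → 0 H
  atom 2: C, bond orders sum to 3 (valence 4) → 1 H
  atom 3: C, bond orders sum to 2 (valence 4) → 2 H
  atom 4: C, bond orders sum to 2 (valence 4) → 2 H
  atom 5: C, bond orders sum to 3 (valence 4) → 1 H
  atom 6: C, bond orders sum to 4 (valence 4) → 0 H
  atom 7: C, bond orders sum to 1 (valence 4) → 3 H
  atom 8: O, bond orders sum to 2 (valence 2) → 0 H
  atom 9: C, bond orders sum to 2 (valence 4) → 2 H
  atom 10: C, bond orders sum to 2 (valence 4) → 2 H
  atom 11: C, bond orders sum to 2 (valence 4) → 2 H
  atom 12: C, bond orders sum to 2 (valence 4) → 2 H
  atom 13: C, bond orders sum to 1 (valence 4) → 3 H
Totals → C:11, H:20, O:2.

C11H20O2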